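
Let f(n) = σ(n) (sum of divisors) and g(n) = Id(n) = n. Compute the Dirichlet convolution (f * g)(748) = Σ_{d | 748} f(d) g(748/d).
(σ * Id)(748) = 13685

Divisors of 748: [1, 2, 4, 11, 17, 22, 34, 44, 68, 187, 374, 748]. For each d | 748:
  d = 1: σ(1) · Id(748/1) = 1 · 748 = 748
  d = 2: σ(2) · Id(748/2) = 3 · 374 = 1122
  d = 4: σ(4) · Id(748/4) = 7 · 187 = 1309
  d = 11: σ(11) · Id(748/11) = 12 · 68 = 816
  d = 17: σ(17) · Id(748/17) = 18 · 44 = 792
  d = 22: σ(22) · Id(748/22) = 36 · 34 = 1224
  d = 34: σ(34) · Id(748/34) = 54 · 22 = 1188
  d = 44: σ(44) · Id(748/44) = 84 · 17 = 1428
  d = 68: σ(68) · Id(748/68) = 126 · 11 = 1386
  d = 187: σ(187) · Id(748/187) = 216 · 4 = 864
  d = 374: σ(374) · Id(748/374) = 648 · 2 = 1296
  d = 748: σ(748) · Id(748/748) = 1512 · 1 = 1512
Summing: (σ * Id)(748) = 748 + 1122 + 1309 + 816 + 792 + 1224 + 1188 + 1428 + 1386 + 864 + 1296 + 1512 = 13685.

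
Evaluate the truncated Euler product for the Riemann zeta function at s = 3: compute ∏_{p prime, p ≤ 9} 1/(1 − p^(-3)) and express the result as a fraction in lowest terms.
∏ = 18375/15314

The primes p ≤ 9 are [2, 3, 5, 7]. For each prime, (1 − 1/p^3)^(-1) = p^3 / (p^3 − 1). The product is (1 − 1/2^3)^(-1), (1 − 1/3^3)^(-1), (1 − 1/5^3)^(-1), (1 − 1/7^3)^(-1) = ∏ p^3 / (p^3 − 1) = 18375/15314.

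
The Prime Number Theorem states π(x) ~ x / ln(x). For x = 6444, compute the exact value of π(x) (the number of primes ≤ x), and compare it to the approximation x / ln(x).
π(6444) = 836;  x/ln(x) ≈ 734.70;  relative error ≈ 12.12%.

Directly count primes up to 6444: π(6444) = 836. The PNT approximation gives 6444/ln(6444) ≈ 6444/8.77090 ≈ 734.70. Relative error (π(x) − x/ln(x)) / π(x) ≈ 12.12%; the approximation is known to undercount slightly (Li(x) is a better estimate).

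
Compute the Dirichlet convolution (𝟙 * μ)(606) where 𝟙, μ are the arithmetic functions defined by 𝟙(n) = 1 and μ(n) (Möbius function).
(𝟙 * μ)(606) = 0

Divisors of 606: [1, 2, 3, 6, 101, 202, 303, 606]. For each d | 606:
  d = 1: 𝟙(1) · μ(606/1) = 1 · -1 = -1
  d = 2: 𝟙(2) · μ(606/2) = 1 · 1 = 1
  d = 3: 𝟙(3) · μ(606/3) = 1 · 1 = 1
  d = 6: 𝟙(6) · μ(606/6) = 1 · -1 = -1
  d = 101: 𝟙(101) · μ(606/101) = 1 · 1 = 1
  d = 202: 𝟙(202) · μ(606/202) = 1 · -1 = -1
  d = 303: 𝟙(303) · μ(606/303) = 1 · -1 = -1
  d = 606: 𝟙(606) · μ(606/606) = 1 · 1 = 1
Summing: (𝟙 * μ)(606) = -1 + 1 + 1 + -1 + 1 + -1 + -1 + 1 = 0.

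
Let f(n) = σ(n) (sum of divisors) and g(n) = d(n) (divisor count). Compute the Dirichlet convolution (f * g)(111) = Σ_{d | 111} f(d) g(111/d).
(σ * d)(111) = 240

Divisors of 111: [1, 3, 37, 111]. For each d | 111:
  d = 1: σ(1) · d(111/1) = 1 · 4 = 4
  d = 3: σ(3) · d(111/3) = 4 · 2 = 8
  d = 37: σ(37) · d(111/37) = 38 · 2 = 76
  d = 111: σ(111) · d(111/111) = 152 · 1 = 152
Summing: (σ * d)(111) = 4 + 8 + 76 + 152 = 240.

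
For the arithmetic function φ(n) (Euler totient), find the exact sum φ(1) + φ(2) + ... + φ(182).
Σ_{n ≤ 182} φ(n) = 10132

Compute φ(n) for each 1 ≤ n ≤ 182: φ(1) = 1, φ(2) = 1, φ(3) = 2, φ(4) = 2, φ(5) = 4, φ(6) = 2, φ(7) = 6, φ(8) = 4, φ(9) = 6, φ(10) = 4, φ(11) = 10, φ(12) = 4, φ(13) = 12, φ(14) = 6, φ(15) = 8, φ(16) = 8, φ(17) = 16, φ(18) = 6, φ(19) = 18, φ(20) = 8, φ(21) = 12, φ(22) = 10, φ(23) = 22, φ(24) = 8, φ(25) = 20, φ(26) = 12, φ(27) = 18, φ(28) = 12, φ(29) = 28, φ(30) = 8, φ(31) = 30, φ(32) = 16, φ(33) = 20, φ(34) = 16, φ(35) = 24, φ(36) = 12, φ(37) = 36, φ(38) = 18, φ(39) = 24, φ(40) = 16, φ(41) = 40, φ(42) = 12, φ(43) = 42, φ(44) = 20, φ(45) = 24, φ(46) = 22, φ(47) = 46, φ(48) = 16, φ(49) = 42, φ(50) = 20, φ(51) = 32, φ(52) = 24, φ(53) = 52, φ(54) = 18, φ(55) = 40, φ(56) = 24, φ(57) = 36, φ(58) = 28, φ(59) = 58, φ(60) = 16, φ(61) = 60, φ(62) = 30, φ(63) = 36, φ(64) = 32, φ(65) = 48, φ(66) = 20, φ(67) = 66, φ(68) = 32, φ(69) = 44, φ(70) = 24, φ(71) = 70, φ(72) = 24, φ(73) = 72, φ(74) = 36, φ(75) = 40, φ(76) = 36, φ(77) = 60, φ(78) = 24, φ(79) = 78, φ(80) = 32, φ(81) = 54, φ(82) = 40, φ(83) = 82, φ(84) = 24, φ(85) = 64, φ(86) = 42, φ(87) = 56, φ(88) = 40, φ(89) = 88, φ(90) = 24, φ(91) = 72, φ(92) = 44, φ(93) = 60, φ(94) = 46, φ(95) = 72, φ(96) = 32, φ(97) = 96, φ(98) = 42, φ(99) = 60, φ(100) = 40, φ(101) = 100, φ(102) = 32, φ(103) = 102, φ(104) = 48, φ(105) = 48, φ(106) = 52, φ(107) = 106, φ(108) = 36, φ(109) = 108, φ(110) = 40, φ(111) = 72, φ(112) = 48, φ(113) = 112, φ(114) = 36, φ(115) = 88, φ(116) = 56, φ(117) = 72, φ(118) = 58, φ(119) = 96, φ(120) = 32, φ(121) = 110, φ(122) = 60, φ(123) = 80, φ(124) = 60, φ(125) = 100, φ(126) = 36, φ(127) = 126, φ(128) = 64, φ(129) = 84, φ(130) = 48, φ(131) = 130, φ(132) = 40, φ(133) = 108, φ(134) = 66, φ(135) = 72, φ(136) = 64, φ(137) = 136, φ(138) = 44, φ(139) = 138, φ(140) = 48, φ(141) = 92, φ(142) = 70, φ(143) = 120, φ(144) = 48, φ(145) = 112, φ(146) = 72, φ(147) = 84, φ(148) = 72, φ(149) = 148, φ(150) = 40, φ(151) = 150, φ(152) = 72, φ(153) = 96, φ(154) = 60, φ(155) = 120, φ(156) = 48, φ(157) = 156, φ(158) = 78, φ(159) = 104, φ(160) = 64, φ(161) = 132, φ(162) = 54, φ(163) = 162, φ(164) = 80, φ(165) = 80, φ(166) = 82, φ(167) = 166, φ(168) = 48, φ(169) = 156, φ(170) = 64, φ(171) = 108, φ(172) = 84, φ(173) = 172, φ(174) = 56, φ(175) = 120, φ(176) = 80, φ(177) = 116, φ(178) = 88, φ(179) = 178, φ(180) = 48, φ(181) = 180, φ(182) = 72. Summing all 182 values: 10132. (Average order: Σ_{n ≤ x} φ(n) ~ (3/π²) x². For x = 182, (3/π²)·182² ≈ 10068.49.)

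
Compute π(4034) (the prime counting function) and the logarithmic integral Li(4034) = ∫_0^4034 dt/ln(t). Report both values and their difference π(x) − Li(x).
π(4034) = 557;  Li(4034) ≈ 569.46;  π(x) − Li(x) ≈ -12.46.

Direct count of primes ≤ 4034 gives π(4034) = 557. Numerical evaluation of the logarithmic integral gives Li(4034) ≈ 569.46. The difference π(x) − Li(x) ≈ -12.46 is typically negative for small/moderate x (Li(x) overestimates), though Littlewood's theorem shows this sign changes infinitely often.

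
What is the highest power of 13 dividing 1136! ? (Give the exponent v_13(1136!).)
v_13(1136!) = 93

Legendre's formula: v_p(n!) = Σ_{k ≥ 1} ⌊n / p^k⌋. For p = 13, n = 1136, the terms are:
  ⌊1136/13^1⌋ = ⌊1136/13⌋ = 87
  ⌊1136/13^2⌋ = ⌊1136/169⌋ = 6
(the next term ⌊1136/13^3⌋ = 0, terminating the sum). Summing: v_13(1136!) = 87 + 6 = 93.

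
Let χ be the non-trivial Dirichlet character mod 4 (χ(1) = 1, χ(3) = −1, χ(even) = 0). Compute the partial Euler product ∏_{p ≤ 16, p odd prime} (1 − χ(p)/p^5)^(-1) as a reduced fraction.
∏ = 700807599951834375/703510729567397888

The odd primes p ≤ 16 are [3, 5, 7, 11, 13]. For each, χ(p) = 1 if p ≡ 1 mod 4, χ(p) = −1 if p ≡ 3 mod 4. Taking (1 − χ(p)/p^5)^(-1) = p^5/(p^5 − χ(p)): (1 − (-1)/3^5)^(-1) · (1 − (1)/5^5)^(-1) · (1 − (-1)/7^5)^(-1) · (1 − (-1)/11^5)^(-1) · (1 − (1)/13^5)^(-1) = 700807599951834375/703510729567397888.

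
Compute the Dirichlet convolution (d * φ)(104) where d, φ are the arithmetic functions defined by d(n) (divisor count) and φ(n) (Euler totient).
(d * φ)(104) = 210

Divisors of 104: [1, 2, 4, 8, 13, 26, 52, 104]. For each d | 104:
  d = 1: d(1) · φ(104/1) = 1 · 48 = 48
  d = 2: d(2) · φ(104/2) = 2 · 24 = 48
  d = 4: d(4) · φ(104/4) = 3 · 12 = 36
  d = 8: d(8) · φ(104/8) = 4 · 12 = 48
  d = 13: d(13) · φ(104/13) = 2 · 4 = 8
  d = 26: d(26) · φ(104/26) = 4 · 2 = 8
  d = 52: d(52) · φ(104/52) = 6 · 1 = 6
  d = 104: d(104) · φ(104/104) = 8 · 1 = 8
Summing: (d * φ)(104) = 48 + 48 + 36 + 48 + 8 + 8 + 6 + 8 = 210.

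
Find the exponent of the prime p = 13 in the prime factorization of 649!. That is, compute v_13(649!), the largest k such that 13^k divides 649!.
v_13(649!) = 52

Legendre's formula: v_p(n!) = Σ_{k ≥ 1} ⌊n / p^k⌋. For p = 13, n = 649, the terms are:
  ⌊649/13^1⌋ = ⌊649/13⌋ = 49
  ⌊649/13^2⌋ = ⌊649/169⌋ = 3
(the next term ⌊649/13^3⌋ = 0, terminating the sum). Summing: v_13(649!) = 49 + 3 = 52.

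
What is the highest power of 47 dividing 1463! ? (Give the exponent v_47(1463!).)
v_47(1463!) = 31

Legendre's formula: v_p(n!) = Σ_{k ≥ 1} ⌊n / p^k⌋. For p = 47, n = 1463, the terms are:
  ⌊1463/47^1⌋ = ⌊1463/47⌋ = 31
(the next term ⌊1463/47^2⌋ = 0, terminating the sum). Summing: v_47(1463!) = 31 = 31.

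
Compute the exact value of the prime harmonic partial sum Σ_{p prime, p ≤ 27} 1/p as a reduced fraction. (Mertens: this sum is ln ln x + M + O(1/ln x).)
Σ 1/p = 334406399/223092870

π(27) = 9, so the primes ≤ 27 are [2, 3, 5, 7, 11, 13, 17, 19, 23]. Summing 1/p over these primes: 334406399/223092870 ≈ 1.4990. Mertens estimate ln ln(27) + 0.2615 ≈ 1.4542.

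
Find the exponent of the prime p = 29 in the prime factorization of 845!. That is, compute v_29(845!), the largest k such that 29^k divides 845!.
v_29(845!) = 30

Legendre's formula: v_p(n!) = Σ_{k ≥ 1} ⌊n / p^k⌋. For p = 29, n = 845, the terms are:
  ⌊845/29^1⌋ = ⌊845/29⌋ = 29
  ⌊845/29^2⌋ = ⌊845/841⌋ = 1
(the next term ⌊845/29^3⌋ = 0, terminating the sum). Summing: v_29(845!) = 29 + 1 = 30.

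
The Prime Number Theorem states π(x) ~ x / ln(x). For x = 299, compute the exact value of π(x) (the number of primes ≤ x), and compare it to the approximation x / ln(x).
π(299) = 62;  x/ln(x) ≈ 52.45;  relative error ≈ 15.40%.

Directly count primes up to 299: π(299) = 62. The PNT approximation gives 299/ln(299) ≈ 299/5.70044 ≈ 52.45. Relative error (π(x) − x/ln(x)) / π(x) ≈ 15.40%; the approximation is known to undercount slightly (Li(x) is a better estimate).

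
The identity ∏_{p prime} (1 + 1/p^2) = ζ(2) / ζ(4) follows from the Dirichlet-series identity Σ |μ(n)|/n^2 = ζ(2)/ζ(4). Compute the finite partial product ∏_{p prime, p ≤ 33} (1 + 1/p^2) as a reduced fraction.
∏ = 7292191856800000/4827887490090357

The primes p ≤ 33 are [2, 3, 5, 7, 11, 13, 17, 19, 23, 29, 31]. For each, (1 + 1/p^2) = (p^2 + 1)/p^2. Multiplying these fractions over p ∈ [2, 3, 5, 7, 11, 13, 17, 19, 23, 29, 31] gives 7292191856800000/4827887490090357. (In the limit P → ∞ this tends to ζ(2)/ζ(4).)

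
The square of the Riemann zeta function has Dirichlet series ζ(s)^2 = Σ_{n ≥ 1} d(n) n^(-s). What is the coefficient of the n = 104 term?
d(104) = 8

ζ(s)^2 = (Σ 1/m^s)(Σ 1/k^s). The coefficient of 1/n^s in the product is the number of ordered pairs (m, k) with mk = n, which equals d(n). For n = 104, divisors are [1, 2, 4, 8, 13, 26, 52, 104], so d(104) = 8.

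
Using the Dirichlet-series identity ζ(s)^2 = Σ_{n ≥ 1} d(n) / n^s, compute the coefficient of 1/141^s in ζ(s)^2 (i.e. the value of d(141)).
d(141) = 4

ζ(s)^2 = (Σ 1/m^s)(Σ 1/k^s). The coefficient of 1/n^s in the product is the number of ordered pairs (m, k) with mk = n, which equals d(n). For n = 141, divisors are [1, 3, 47, 141], so d(141) = 4.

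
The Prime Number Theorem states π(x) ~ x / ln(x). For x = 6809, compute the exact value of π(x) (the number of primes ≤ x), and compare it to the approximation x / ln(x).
π(6809) = 876;  x/ln(x) ≈ 771.47;  relative error ≈ 11.93%.

Directly count primes up to 6809: π(6809) = 876. The PNT approximation gives 6809/ln(6809) ≈ 6809/8.82600 ≈ 771.47. Relative error (π(x) − x/ln(x)) / π(x) ≈ 11.93%; the approximation is known to undercount slightly (Li(x) is a better estimate).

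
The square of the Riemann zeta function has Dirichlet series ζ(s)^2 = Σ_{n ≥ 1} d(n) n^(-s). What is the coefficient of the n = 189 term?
d(189) = 8

ζ(s)^2 = (Σ 1/m^s)(Σ 1/k^s). The coefficient of 1/n^s in the product is the number of ordered pairs (m, k) with mk = n, which equals d(n). For n = 189, divisors are [1, 3, 7, 9, 21, 27, 63, 189], so d(189) = 8.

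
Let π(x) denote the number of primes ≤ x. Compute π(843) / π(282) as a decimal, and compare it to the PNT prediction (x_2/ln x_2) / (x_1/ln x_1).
π(843)/π(282) = 146/60 ≈ 2.4333;  PNT prediction ≈ 2.5035.

π(282) = 60 and π(843) = 146, so π(843)/π(282) ≈ 2.4333. The PNT-predicted ratio is (843/ln(843)) / (282/ln(282)) ≈ 2.5035. The two agree to within a few percent, as expected.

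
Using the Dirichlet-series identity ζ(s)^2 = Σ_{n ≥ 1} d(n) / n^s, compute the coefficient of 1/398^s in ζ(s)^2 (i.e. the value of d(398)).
d(398) = 4

ζ(s)^2 = (Σ 1/m^s)(Σ 1/k^s). The coefficient of 1/n^s in the product is the number of ordered pairs (m, k) with mk = n, which equals d(n). For n = 398, divisors are [1, 2, 199, 398], so d(398) = 4.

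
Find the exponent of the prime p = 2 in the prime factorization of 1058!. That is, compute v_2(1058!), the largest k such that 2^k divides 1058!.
v_2(1058!) = 1055

Legendre's formula: v_p(n!) = Σ_{k ≥ 1} ⌊n / p^k⌋. For p = 2, n = 1058, the terms are:
  ⌊1058/2^1⌋ = ⌊1058/2⌋ = 529
  ⌊1058/2^2⌋ = ⌊1058/4⌋ = 264
  ⌊1058/2^3⌋ = ⌊1058/8⌋ = 132
  ⌊1058/2^4⌋ = ⌊1058/16⌋ = 66
  ⌊1058/2^5⌋ = ⌊1058/32⌋ = 33
  ⌊1058/2^6⌋ = ⌊1058/64⌋ = 16
  ⌊1058/2^7⌋ = ⌊1058/128⌋ = 8
  ⌊1058/2^8⌋ = ⌊1058/256⌋ = 4
  ⌊1058/2^9⌋ = ⌊1058/512⌋ = 2
  ⌊1058/2^10⌋ = ⌊1058/1024⌋ = 1
(the next term ⌊1058/2^11⌋ = 0, terminating the sum). Summing: v_2(1058!) = 529 + 264 + 132 + 66 + 33 + 16 + 8 + 4 + 2 + 1 = 1055.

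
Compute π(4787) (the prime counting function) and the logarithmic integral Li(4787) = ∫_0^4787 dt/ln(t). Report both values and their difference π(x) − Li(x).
π(4787) = 643;  Li(4787) ≈ 659.21;  π(x) − Li(x) ≈ -16.21.

Direct count of primes ≤ 4787 gives π(4787) = 643. Numerical evaluation of the logarithmic integral gives Li(4787) ≈ 659.21. The difference π(x) − Li(x) ≈ -16.21 is typically negative for small/moderate x (Li(x) overestimates), though Littlewood's theorem shows this sign changes infinitely often.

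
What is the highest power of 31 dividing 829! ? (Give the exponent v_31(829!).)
v_31(829!) = 26

Legendre's formula: v_p(n!) = Σ_{k ≥ 1} ⌊n / p^k⌋. For p = 31, n = 829, the terms are:
  ⌊829/31^1⌋ = ⌊829/31⌋ = 26
(the next term ⌊829/31^2⌋ = 0, terminating the sum). Summing: v_31(829!) = 26 = 26.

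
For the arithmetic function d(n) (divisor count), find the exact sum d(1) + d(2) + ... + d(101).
Σ_{n ≤ 101} d(n) = 484

Compute d(n) for each 1 ≤ n ≤ 101: d(1) = 1, d(2) = 2, d(3) = 2, d(4) = 3, d(5) = 2, d(6) = 4, d(7) = 2, d(8) = 4, d(9) = 3, d(10) = 4, d(11) = 2, d(12) = 6, d(13) = 2, d(14) = 4, d(15) = 4, d(16) = 5, d(17) = 2, d(18) = 6, d(19) = 2, d(20) = 6, d(21) = 4, d(22) = 4, d(23) = 2, d(24) = 8, d(25) = 3, d(26) = 4, d(27) = 4, d(28) = 6, d(29) = 2, d(30) = 8, d(31) = 2, d(32) = 6, d(33) = 4, d(34) = 4, d(35) = 4, d(36) = 9, d(37) = 2, d(38) = 4, d(39) = 4, d(40) = 8, d(41) = 2, d(42) = 8, d(43) = 2, d(44) = 6, d(45) = 6, d(46) = 4, d(47) = 2, d(48) = 10, d(49) = 3, d(50) = 6, d(51) = 4, d(52) = 6, d(53) = 2, d(54) = 8, d(55) = 4, d(56) = 8, d(57) = 4, d(58) = 4, d(59) = 2, d(60) = 12, d(61) = 2, d(62) = 4, d(63) = 6, d(64) = 7, d(65) = 4, d(66) = 8, d(67) = 2, d(68) = 6, d(69) = 4, d(70) = 8, d(71) = 2, d(72) = 12, d(73) = 2, d(74) = 4, d(75) = 6, d(76) = 6, d(77) = 4, d(78) = 8, d(79) = 2, d(80) = 10, d(81) = 5, d(82) = 4, d(83) = 2, d(84) = 12, d(85) = 4, d(86) = 4, d(87) = 4, d(88) = 8, d(89) = 2, d(90) = 12, d(91) = 4, d(92) = 6, d(93) = 4, d(94) = 4, d(95) = 4, d(96) = 12, d(97) = 2, d(98) = 6, d(99) = 6, d(100) = 9, d(101) = 2. Summing all 101 values: 484. (Dirichlet's divisor formula: Σ_{n ≤ x} d(n) = x ln(x) + (2γ − 1) x + O(√x). For x = 101, the asymptotic estimate is ≈ 481.72.)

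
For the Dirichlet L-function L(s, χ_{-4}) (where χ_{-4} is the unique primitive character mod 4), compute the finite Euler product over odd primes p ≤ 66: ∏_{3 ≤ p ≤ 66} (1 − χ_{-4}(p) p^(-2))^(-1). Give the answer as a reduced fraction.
∏ = 41649646786025278187758845901/45453901250007819878400000000

The odd primes p ≤ 66 are [3, 5, 7, 11, 13, 17, 19, 23, 29, 31, 37, 41, 43, 47, 53, 59, 61]. For each, χ(p) = 1 if p ≡ 1 mod 4, χ(p) = −1 if p ≡ 3 mod 4. Taking (1 − χ(p)/p^2)^(-1) = p^2/(p^2 − χ(p)): (1 − (-1)/3^2)^(-1) · (1 − (1)/5^2)^(-1) · (1 − (-1)/7^2)^(-1) · (1 − (-1)/11^2)^(-1) · (1 − (1)/13^2)^(-1) · (1 − (1)/17^2)^(-1) · (1 − (-1)/19^2)^(-1) · (1 − (-1)/23^2)^(-1) · (1 − (1)/29^2)^(-1) · (1 − (-1)/31^2)^(-1) · (1 − (1)/37^2)^(-1) · (1 − (1)/41^2)^(-1) · (1 − (-1)/43^2)^(-1) · (1 − (-1)/47^2)^(-1) · (1 − (1)/53^2)^(-1) · (1 − (-1)/59^2)^(-1) · (1 − (1)/61^2)^(-1) = 41649646786025278187758845901/45453901250007819878400000000.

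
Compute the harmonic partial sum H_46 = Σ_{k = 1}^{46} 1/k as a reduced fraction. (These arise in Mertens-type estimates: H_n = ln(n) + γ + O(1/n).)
H_46 = 5943339269060627227/1345655451257488800

Direct summation: H_46 = 1 + 1/2 + ... + 1/46. The least common denominator is lcm(1, ..., 46) = 9419588158802421600; over this denominator the numerator is 9419588158802421600 + 4709794079401210800 + 3139862719600807200 + 2354897039700605400 + 1883917631760484320 + 1569931359800403600 + 1345655451257488800 + 1177448519850302700 + 1046620906533602400 + 941958815880242160 + 856326196254765600 + 784965679900201800 + 724583704523263200 + 672827725628744400 + 627972543920161440 + 588724259925151350 + 554093421106024800 + 523310453266801200 + 495767797831706400 + 470979407940121080 + 448551817085829600 + 428163098127382800 + 409547311252279200 + 392482839950100900 + 376783526352096864 + 362291852261631600 + 348873635511200800 + 336413862814372200 + 324813384786290400 + 313986271960080720 + 303857682542013600 + 294362129962575675 + 285442065418255200 + 277046710553012400 + 269131090251497760 + 261655226633400600 + 254583463751416800 + 247883898915853200 + 241527901507754400 + 235489703970060540 + 229746052653717600 + 224275908542914800 + 219060189739591200 + 214081549063691400 + 209324181306720480 + 204773655626139600 = 41603374883424390589, so H_46 = 41603374883424390589/9419588158802421600; reducing by gcd(41603374883424390589, 9419588158802421600) = 7 gives 5943339269060627227/1345655451257488800 ≈ 4.41669. (The PNT-adjacent estimate ln(46) + γ ≈ 4.40586 matches within O(1/n).)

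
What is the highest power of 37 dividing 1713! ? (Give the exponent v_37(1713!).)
v_37(1713!) = 47

Legendre's formula: v_p(n!) = Σ_{k ≥ 1} ⌊n / p^k⌋. For p = 37, n = 1713, the terms are:
  ⌊1713/37^1⌋ = ⌊1713/37⌋ = 46
  ⌊1713/37^2⌋ = ⌊1713/1369⌋ = 1
(the next term ⌊1713/37^3⌋ = 0, terminating the sum). Summing: v_37(1713!) = 46 + 1 = 47.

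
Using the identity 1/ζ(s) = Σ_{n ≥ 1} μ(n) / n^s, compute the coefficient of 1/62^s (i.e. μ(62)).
μ(62) = 1

Factor n = 62 = 2 · 31. μ(n) = 0 if any exponent ≥ 2 (not squarefree); otherwise μ(n) = (−1)^{ω(n)} where ω(n) is the number of distinct prime factors. Applying: μ(62) = 1.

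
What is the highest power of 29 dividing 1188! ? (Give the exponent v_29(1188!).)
v_29(1188!) = 41

Legendre's formula: v_p(n!) = Σ_{k ≥ 1} ⌊n / p^k⌋. For p = 29, n = 1188, the terms are:
  ⌊1188/29^1⌋ = ⌊1188/29⌋ = 40
  ⌊1188/29^2⌋ = ⌊1188/841⌋ = 1
(the next term ⌊1188/29^3⌋ = 0, terminating the sum). Summing: v_29(1188!) = 40 + 1 = 41.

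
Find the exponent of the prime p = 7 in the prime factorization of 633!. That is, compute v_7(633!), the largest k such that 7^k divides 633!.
v_7(633!) = 103

Legendre's formula: v_p(n!) = Σ_{k ≥ 1} ⌊n / p^k⌋. For p = 7, n = 633, the terms are:
  ⌊633/7^1⌋ = ⌊633/7⌋ = 90
  ⌊633/7^2⌋ = ⌊633/49⌋ = 12
  ⌊633/7^3⌋ = ⌊633/343⌋ = 1
(the next term ⌊633/7^4⌋ = 0, terminating the sum). Summing: v_7(633!) = 90 + 12 + 1 = 103.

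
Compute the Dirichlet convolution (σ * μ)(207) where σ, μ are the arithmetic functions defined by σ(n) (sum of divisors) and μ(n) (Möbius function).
(σ * μ)(207) = 207

Divisors of 207: [1, 3, 9, 23, 69, 207]. For each d | 207:
  d = 1: σ(1) · μ(207/1) = 1 · 0 = 0
  d = 3: σ(3) · μ(207/3) = 4 · 1 = 4
  d = 9: σ(9) · μ(207/9) = 13 · -1 = -13
  d = 23: σ(23) · μ(207/23) = 24 · 0 = 0
  d = 69: σ(69) · μ(207/69) = 96 · -1 = -96
  d = 207: σ(207) · μ(207/207) = 312 · 1 = 312
Summing: (σ * μ)(207) = 0 + 4 + -13 + 0 + -96 + 312 = 207.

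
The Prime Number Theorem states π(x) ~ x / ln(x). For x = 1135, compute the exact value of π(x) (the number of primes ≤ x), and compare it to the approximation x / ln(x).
π(1135) = 189;  x/ln(x) ≈ 161.35;  relative error ≈ 14.63%.

Directly count primes up to 1135: π(1135) = 189. The PNT approximation gives 1135/ln(1135) ≈ 1135/7.03439 ≈ 161.35. Relative error (π(x) − x/ln(x)) / π(x) ≈ 14.63%; the approximation is known to undercount slightly (Li(x) is a better estimate).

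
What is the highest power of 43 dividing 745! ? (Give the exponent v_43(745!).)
v_43(745!) = 17

Legendre's formula: v_p(n!) = Σ_{k ≥ 1} ⌊n / p^k⌋. For p = 43, n = 745, the terms are:
  ⌊745/43^1⌋ = ⌊745/43⌋ = 17
(the next term ⌊745/43^2⌋ = 0, terminating the sum). Summing: v_43(745!) = 17 = 17.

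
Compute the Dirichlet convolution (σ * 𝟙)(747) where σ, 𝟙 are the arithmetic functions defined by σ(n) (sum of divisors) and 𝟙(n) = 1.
(σ * 𝟙)(747) = 1530

Divisors of 747: [1, 3, 9, 83, 249, 747]. For each d | 747:
  d = 1: σ(1) · 𝟙(747/1) = 1 · 1 = 1
  d = 3: σ(3) · 𝟙(747/3) = 4 · 1 = 4
  d = 9: σ(9) · 𝟙(747/9) = 13 · 1 = 13
  d = 83: σ(83) · 𝟙(747/83) = 84 · 1 = 84
  d = 249: σ(249) · 𝟙(747/249) = 336 · 1 = 336
  d = 747: σ(747) · 𝟙(747/747) = 1092 · 1 = 1092
Summing: (σ * 𝟙)(747) = 1 + 4 + 13 + 84 + 336 + 1092 = 1530.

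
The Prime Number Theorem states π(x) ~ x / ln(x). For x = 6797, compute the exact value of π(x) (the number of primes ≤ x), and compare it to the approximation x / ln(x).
π(6797) = 875;  x/ln(x) ≈ 770.26;  relative error ≈ 11.97%.

Directly count primes up to 6797: π(6797) = 875. The PNT approximation gives 6797/ln(6797) ≈ 6797/8.82424 ≈ 770.26. Relative error (π(x) − x/ln(x)) / π(x) ≈ 11.97%; the approximation is known to undercount slightly (Li(x) is a better estimate).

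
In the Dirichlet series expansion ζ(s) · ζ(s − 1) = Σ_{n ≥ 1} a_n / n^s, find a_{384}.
σ(384) = 1020

In the product (Σ m^0/m^s)(Σ k / k^s) = Σ (Σ_{d | n} d) / n^s, the coefficient of 1/n^s is σ(n) = Σ_{d | n} d. For n = 384, divisors are [1, 2, 3, 4, 6, 8, 12, 16, 24, 32, 48, 64, 96, 128, 192, 384]; summing: σ(384) = 1020.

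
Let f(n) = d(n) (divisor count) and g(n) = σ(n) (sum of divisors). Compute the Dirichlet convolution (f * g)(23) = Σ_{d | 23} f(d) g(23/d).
(d * σ)(23) = 26

Divisors of 23: [1, 23]. For each d | 23:
  d = 1: d(1) · σ(23/1) = 1 · 24 = 24
  d = 23: d(23) · σ(23/23) = 2 · 1 = 2
Summing: (d * σ)(23) = 24 + 2 = 26.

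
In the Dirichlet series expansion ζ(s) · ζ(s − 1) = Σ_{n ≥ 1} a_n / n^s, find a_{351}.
σ(351) = 560

In the product (Σ m^0/m^s)(Σ k / k^s) = Σ (Σ_{d | n} d) / n^s, the coefficient of 1/n^s is σ(n) = Σ_{d | n} d. For n = 351, divisors are [1, 3, 9, 13, 27, 39, 117, 351]; summing: σ(351) = 560.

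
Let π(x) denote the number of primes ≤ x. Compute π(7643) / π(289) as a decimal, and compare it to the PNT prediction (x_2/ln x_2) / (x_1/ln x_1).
π(7643)/π(289) = 970/61 ≈ 15.9016;  PNT prediction ≈ 16.7596.

π(289) = 61 and π(7643) = 970, so π(7643)/π(289) ≈ 15.9016. The PNT-predicted ratio is (7643/ln(7643)) / (289/ln(289)) ≈ 16.7596. The two agree to within a few percent, as expected.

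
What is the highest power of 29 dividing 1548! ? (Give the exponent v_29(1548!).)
v_29(1548!) = 54

Legendre's formula: v_p(n!) = Σ_{k ≥ 1} ⌊n / p^k⌋. For p = 29, n = 1548, the terms are:
  ⌊1548/29^1⌋ = ⌊1548/29⌋ = 53
  ⌊1548/29^2⌋ = ⌊1548/841⌋ = 1
(the next term ⌊1548/29^3⌋ = 0, terminating the sum). Summing: v_29(1548!) = 53 + 1 = 54.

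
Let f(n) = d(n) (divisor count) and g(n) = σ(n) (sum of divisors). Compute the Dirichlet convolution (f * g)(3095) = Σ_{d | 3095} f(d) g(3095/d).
(d * σ)(3095) = 4976

Divisors of 3095: [1, 5, 619, 3095]. For each d | 3095:
  d = 1: d(1) · σ(3095/1) = 1 · 3720 = 3720
  d = 5: d(5) · σ(3095/5) = 2 · 620 = 1240
  d = 619: d(619) · σ(3095/619) = 2 · 6 = 12
  d = 3095: d(3095) · σ(3095/3095) = 4 · 1 = 4
Summing: (d * σ)(3095) = 3720 + 1240 + 12 + 4 = 4976.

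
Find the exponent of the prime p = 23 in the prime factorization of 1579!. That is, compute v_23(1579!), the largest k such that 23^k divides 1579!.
v_23(1579!) = 70

Legendre's formula: v_p(n!) = Σ_{k ≥ 1} ⌊n / p^k⌋. For p = 23, n = 1579, the terms are:
  ⌊1579/23^1⌋ = ⌊1579/23⌋ = 68
  ⌊1579/23^2⌋ = ⌊1579/529⌋ = 2
(the next term ⌊1579/23^3⌋ = 0, terminating the sum). Summing: v_23(1579!) = 68 + 2 = 70.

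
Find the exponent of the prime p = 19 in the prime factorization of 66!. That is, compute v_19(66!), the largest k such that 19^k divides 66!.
v_19(66!) = 3

Legendre's formula: v_p(n!) = Σ_{k ≥ 1} ⌊n / p^k⌋. For p = 19, n = 66, the terms are:
  ⌊66/19^1⌋ = ⌊66/19⌋ = 3
(the next term ⌊66/19^2⌋ = 0, terminating the sum). Summing: v_19(66!) = 3 = 3.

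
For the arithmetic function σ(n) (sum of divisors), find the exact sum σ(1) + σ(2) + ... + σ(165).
Σ_{n ≤ 165} σ(n) = 22455

Compute σ(n) for each 1 ≤ n ≤ 165: σ(1) = 1, σ(2) = 3, σ(3) = 4, σ(4) = 7, σ(5) = 6, σ(6) = 12, σ(7) = 8, σ(8) = 15, σ(9) = 13, σ(10) = 18, σ(11) = 12, σ(12) = 28, σ(13) = 14, σ(14) = 24, σ(15) = 24, σ(16) = 31, σ(17) = 18, σ(18) = 39, σ(19) = 20, σ(20) = 42, σ(21) = 32, σ(22) = 36, σ(23) = 24, σ(24) = 60, σ(25) = 31, σ(26) = 42, σ(27) = 40, σ(28) = 56, σ(29) = 30, σ(30) = 72, σ(31) = 32, σ(32) = 63, σ(33) = 48, σ(34) = 54, σ(35) = 48, σ(36) = 91, σ(37) = 38, σ(38) = 60, σ(39) = 56, σ(40) = 90, σ(41) = 42, σ(42) = 96, σ(43) = 44, σ(44) = 84, σ(45) = 78, σ(46) = 72, σ(47) = 48, σ(48) = 124, σ(49) = 57, σ(50) = 93, σ(51) = 72, σ(52) = 98, σ(53) = 54, σ(54) = 120, σ(55) = 72, σ(56) = 120, σ(57) = 80, σ(58) = 90, σ(59) = 60, σ(60) = 168, σ(61) = 62, σ(62) = 96, σ(63) = 104, σ(64) = 127, σ(65) = 84, σ(66) = 144, σ(67) = 68, σ(68) = 126, σ(69) = 96, σ(70) = 144, σ(71) = 72, σ(72) = 195, σ(73) = 74, σ(74) = 114, σ(75) = 124, σ(76) = 140, σ(77) = 96, σ(78) = 168, σ(79) = 80, σ(80) = 186, σ(81) = 121, σ(82) = 126, σ(83) = 84, σ(84) = 224, σ(85) = 108, σ(86) = 132, σ(87) = 120, σ(88) = 180, σ(89) = 90, σ(90) = 234, σ(91) = 112, σ(92) = 168, σ(93) = 128, σ(94) = 144, σ(95) = 120, σ(96) = 252, σ(97) = 98, σ(98) = 171, σ(99) = 156, σ(100) = 217, σ(101) = 102, σ(102) = 216, σ(103) = 104, σ(104) = 210, σ(105) = 192, σ(106) = 162, σ(107) = 108, σ(108) = 280, σ(109) = 110, σ(110) = 216, σ(111) = 152, σ(112) = 248, σ(113) = 114, σ(114) = 240, σ(115) = 144, σ(116) = 210, σ(117) = 182, σ(118) = 180, σ(119) = 144, σ(120) = 360, σ(121) = 133, σ(122) = 186, σ(123) = 168, σ(124) = 224, σ(125) = 156, σ(126) = 312, σ(127) = 128, σ(128) = 255, σ(129) = 176, σ(130) = 252, σ(131) = 132, σ(132) = 336, σ(133) = 160, σ(134) = 204, σ(135) = 240, σ(136) = 270, σ(137) = 138, σ(138) = 288, σ(139) = 140, σ(140) = 336, σ(141) = 192, σ(142) = 216, σ(143) = 168, σ(144) = 403, σ(145) = 180, σ(146) = 222, σ(147) = 228, σ(148) = 266, σ(149) = 150, σ(150) = 372, σ(151) = 152, σ(152) = 300, σ(153) = 234, σ(154) = 288, σ(155) = 192, σ(156) = 392, σ(157) = 158, σ(158) = 240, σ(159) = 216, σ(160) = 378, σ(161) = 192, σ(162) = 363, σ(163) = 164, σ(164) = 294, σ(165) = 288. Summing all 165 values: 22455. (Average order: Σ_{n ≤ x} σ(n) ~ (π²/12) x². For x = 165, (π²/12)·165² ≈ 22391.66.)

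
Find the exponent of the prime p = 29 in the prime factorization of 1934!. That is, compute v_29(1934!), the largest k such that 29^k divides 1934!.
v_29(1934!) = 68

Legendre's formula: v_p(n!) = Σ_{k ≥ 1} ⌊n / p^k⌋. For p = 29, n = 1934, the terms are:
  ⌊1934/29^1⌋ = ⌊1934/29⌋ = 66
  ⌊1934/29^2⌋ = ⌊1934/841⌋ = 2
(the next term ⌊1934/29^3⌋ = 0, terminating the sum). Summing: v_29(1934!) = 66 + 2 = 68.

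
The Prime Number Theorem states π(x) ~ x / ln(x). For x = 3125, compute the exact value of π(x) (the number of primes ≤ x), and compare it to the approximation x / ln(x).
π(3125) = 445;  x/ln(x) ≈ 388.33;  relative error ≈ 12.73%.

Directly count primes up to 3125: π(3125) = 445. The PNT approximation gives 3125/ln(3125) ≈ 3125/8.04719 ≈ 388.33. Relative error (π(x) − x/ln(x)) / π(x) ≈ 12.73%; the approximation is known to undercount slightly (Li(x) is a better estimate).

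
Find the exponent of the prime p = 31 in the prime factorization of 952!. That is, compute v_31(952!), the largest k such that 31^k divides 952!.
v_31(952!) = 30

Legendre's formula: v_p(n!) = Σ_{k ≥ 1} ⌊n / p^k⌋. For p = 31, n = 952, the terms are:
  ⌊952/31^1⌋ = ⌊952/31⌋ = 30
(the next term ⌊952/31^2⌋ = 0, terminating the sum). Summing: v_31(952!) = 30 = 30.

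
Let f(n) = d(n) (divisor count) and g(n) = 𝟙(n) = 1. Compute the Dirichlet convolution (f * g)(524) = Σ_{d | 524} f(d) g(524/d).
(d * 𝟙)(524) = 18

Divisors of 524: [1, 2, 4, 131, 262, 524]. For each d | 524:
  d = 1: d(1) · 𝟙(524/1) = 1 · 1 = 1
  d = 2: d(2) · 𝟙(524/2) = 2 · 1 = 2
  d = 4: d(4) · 𝟙(524/4) = 3 · 1 = 3
  d = 131: d(131) · 𝟙(524/131) = 2 · 1 = 2
  d = 262: d(262) · 𝟙(524/262) = 4 · 1 = 4
  d = 524: d(524) · 𝟙(524/524) = 6 · 1 = 6
Summing: (d * 𝟙)(524) = 1 + 2 + 3 + 2 + 4 + 6 = 18.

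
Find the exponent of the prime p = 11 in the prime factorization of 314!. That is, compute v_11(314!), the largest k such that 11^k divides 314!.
v_11(314!) = 30

Legendre's formula: v_p(n!) = Σ_{k ≥ 1} ⌊n / p^k⌋. For p = 11, n = 314, the terms are:
  ⌊314/11^1⌋ = ⌊314/11⌋ = 28
  ⌊314/11^2⌋ = ⌊314/121⌋ = 2
(the next term ⌊314/11^3⌋ = 0, terminating the sum). Summing: v_11(314!) = 28 + 2 = 30.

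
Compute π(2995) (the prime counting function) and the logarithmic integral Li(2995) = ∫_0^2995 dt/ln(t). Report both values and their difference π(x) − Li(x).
π(2995) = 429;  Li(2995) ≈ 442.13;  π(x) − Li(x) ≈ -13.13.

Direct count of primes ≤ 2995 gives π(2995) = 429. Numerical evaluation of the logarithmic integral gives Li(2995) ≈ 442.13. The difference π(x) − Li(x) ≈ -13.13 is typically negative for small/moderate x (Li(x) overestimates), though Littlewood's theorem shows this sign changes infinitely often.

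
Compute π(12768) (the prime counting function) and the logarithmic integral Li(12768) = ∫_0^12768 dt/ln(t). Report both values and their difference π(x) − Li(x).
π(12768) = 1523;  Li(12768) ≈ 1542.59;  π(x) − Li(x) ≈ -19.59.

Direct count of primes ≤ 12768 gives π(12768) = 1523. Numerical evaluation of the logarithmic integral gives Li(12768) ≈ 1542.59. The difference π(x) − Li(x) ≈ -19.59 is typically negative for small/moderate x (Li(x) overestimates), though Littlewood's theorem shows this sign changes infinitely often.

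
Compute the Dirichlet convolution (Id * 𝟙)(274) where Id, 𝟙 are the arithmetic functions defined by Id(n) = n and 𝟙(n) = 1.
(Id * 𝟙)(274) = 414

Divisors of 274: [1, 2, 137, 274]. For each d | 274:
  d = 1: Id(1) · 𝟙(274/1) = 1 · 1 = 1
  d = 2: Id(2) · 𝟙(274/2) = 2 · 1 = 2
  d = 137: Id(137) · 𝟙(274/137) = 137 · 1 = 137
  d = 274: Id(274) · 𝟙(274/274) = 274 · 1 = 274
Summing: (Id * 𝟙)(274) = 1 + 2 + 137 + 274 = 414.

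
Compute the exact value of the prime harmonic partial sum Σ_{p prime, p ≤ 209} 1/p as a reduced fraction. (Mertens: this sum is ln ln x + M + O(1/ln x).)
Σ 1/p = 15202313841027497739047080375538859939135227730139536997746371469607707132833646367/7799922041683461553249199106329813876687996789903550945093032474868511536164700810

π(209) = 46, so the primes ≤ 209 are [2, 3, 5, 7, 11, 13, 17, 19, 23, 29, 31, 37, 41, 43, 47, 53, 59, 61, 67, 71, 73, 79, 83, 89, 97, 101, 103, 107, 109, 113, 127, 131, 137, 139, 149, 151, 157, 163, 167, 173, 179, 181, 191, 193, 197, 199]. Summing 1/p over these primes: 15202313841027497739047080375538859939135227730139536997746371469607707132833646367/7799922041683461553249199106329813876687996789903550945093032474868511536164700810 ≈ 1.9490. Mertens estimate ln ln(209) + 0.2615 ≈ 1.9372.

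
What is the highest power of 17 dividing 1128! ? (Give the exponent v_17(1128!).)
v_17(1128!) = 69

Legendre's formula: v_p(n!) = Σ_{k ≥ 1} ⌊n / p^k⌋. For p = 17, n = 1128, the terms are:
  ⌊1128/17^1⌋ = ⌊1128/17⌋ = 66
  ⌊1128/17^2⌋ = ⌊1128/289⌋ = 3
(the next term ⌊1128/17^3⌋ = 0, terminating the sum). Summing: v_17(1128!) = 66 + 3 = 69.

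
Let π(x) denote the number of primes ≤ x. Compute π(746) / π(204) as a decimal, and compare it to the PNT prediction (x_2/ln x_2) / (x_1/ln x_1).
π(746)/π(204) = 132/46 ≈ 2.8696;  PNT prediction ≈ 2.9401.

π(204) = 46 and π(746) = 132, so π(746)/π(204) ≈ 2.8696. The PNT-predicted ratio is (746/ln(746)) / (204/ln(204)) ≈ 2.9401. The two agree to within a few percent, as expected.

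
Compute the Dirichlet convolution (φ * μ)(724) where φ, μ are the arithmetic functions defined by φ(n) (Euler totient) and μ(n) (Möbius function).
(φ * μ)(724) = 179

Divisors of 724: [1, 2, 4, 181, 362, 724]. For each d | 724:
  d = 1: φ(1) · μ(724/1) = 1 · 0 = 0
  d = 2: φ(2) · μ(724/2) = 1 · 1 = 1
  d = 4: φ(4) · μ(724/4) = 2 · -1 = -2
  d = 181: φ(181) · μ(724/181) = 180 · 0 = 0
  d = 362: φ(362) · μ(724/362) = 180 · -1 = -180
  d = 724: φ(724) · μ(724/724) = 360 · 1 = 360
Summing: (φ * μ)(724) = 0 + 1 + -2 + 0 + -180 + 360 = 179.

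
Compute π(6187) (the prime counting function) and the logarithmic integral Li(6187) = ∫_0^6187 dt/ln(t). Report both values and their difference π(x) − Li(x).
π(6187) = 804;  Li(6187) ≈ 821.87;  π(x) − Li(x) ≈ -17.87.

Direct count of primes ≤ 6187 gives π(6187) = 804. Numerical evaluation of the logarithmic integral gives Li(6187) ≈ 821.87. The difference π(x) − Li(x) ≈ -17.87 is typically negative for small/moderate x (Li(x) overestimates), though Littlewood's theorem shows this sign changes infinitely often.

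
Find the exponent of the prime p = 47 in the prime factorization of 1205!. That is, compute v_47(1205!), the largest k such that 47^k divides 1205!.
v_47(1205!) = 25

Legendre's formula: v_p(n!) = Σ_{k ≥ 1} ⌊n / p^k⌋. For p = 47, n = 1205, the terms are:
  ⌊1205/47^1⌋ = ⌊1205/47⌋ = 25
(the next term ⌊1205/47^2⌋ = 0, terminating the sum). Summing: v_47(1205!) = 25 = 25.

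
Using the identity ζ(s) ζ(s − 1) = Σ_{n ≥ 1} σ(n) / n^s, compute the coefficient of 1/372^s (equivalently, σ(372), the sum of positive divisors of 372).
σ(372) = 896

In the product (Σ m^0/m^s)(Σ k / k^s) = Σ (Σ_{d | n} d) / n^s, the coefficient of 1/n^s is σ(n) = Σ_{d | n} d. For n = 372, divisors are [1, 2, 3, 4, 6, 12, 31, 62, 93, 124, 186, 372]; summing: σ(372) = 896.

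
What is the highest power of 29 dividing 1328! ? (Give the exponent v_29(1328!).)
v_29(1328!) = 46

Legendre's formula: v_p(n!) = Σ_{k ≥ 1} ⌊n / p^k⌋. For p = 29, n = 1328, the terms are:
  ⌊1328/29^1⌋ = ⌊1328/29⌋ = 45
  ⌊1328/29^2⌋ = ⌊1328/841⌋ = 1
(the next term ⌊1328/29^3⌋ = 0, terminating the sum). Summing: v_29(1328!) = 45 + 1 = 46.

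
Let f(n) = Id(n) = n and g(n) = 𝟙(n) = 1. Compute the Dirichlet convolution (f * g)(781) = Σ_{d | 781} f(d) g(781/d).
(Id * 𝟙)(781) = 864

Divisors of 781: [1, 11, 71, 781]. For each d | 781:
  d = 1: Id(1) · 𝟙(781/1) = 1 · 1 = 1
  d = 11: Id(11) · 𝟙(781/11) = 11 · 1 = 11
  d = 71: Id(71) · 𝟙(781/71) = 71 · 1 = 71
  d = 781: Id(781) · 𝟙(781/781) = 781 · 1 = 781
Summing: (Id * 𝟙)(781) = 1 + 11 + 71 + 781 = 864.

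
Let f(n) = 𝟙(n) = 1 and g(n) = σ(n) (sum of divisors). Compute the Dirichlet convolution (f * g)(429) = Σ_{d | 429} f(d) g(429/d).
(𝟙 * σ)(429) = 975

Divisors of 429: [1, 3, 11, 13, 33, 39, 143, 429]. For each d | 429:
  d = 1: 𝟙(1) · σ(429/1) = 1 · 672 = 672
  d = 3: 𝟙(3) · σ(429/3) = 1 · 168 = 168
  d = 11: 𝟙(11) · σ(429/11) = 1 · 56 = 56
  d = 13: 𝟙(13) · σ(429/13) = 1 · 48 = 48
  d = 33: 𝟙(33) · σ(429/33) = 1 · 14 = 14
  d = 39: 𝟙(39) · σ(429/39) = 1 · 12 = 12
  d = 143: 𝟙(143) · σ(429/143) = 1 · 4 = 4
  d = 429: 𝟙(429) · σ(429/429) = 1 · 1 = 1
Summing: (𝟙 * σ)(429) = 672 + 168 + 56 + 48 + 14 + 12 + 4 + 1 = 975.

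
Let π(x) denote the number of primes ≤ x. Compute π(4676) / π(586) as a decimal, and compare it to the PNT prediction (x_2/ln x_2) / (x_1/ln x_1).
π(4676)/π(586) = 632/106 ≈ 5.9623;  PNT prediction ≈ 6.0183.

π(586) = 106 and π(4676) = 632, so π(4676)/π(586) ≈ 5.9623. The PNT-predicted ratio is (4676/ln(4676)) / (586/ln(586)) ≈ 6.0183. The two agree to within a few percent, as expected.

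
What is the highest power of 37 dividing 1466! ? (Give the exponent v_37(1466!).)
v_37(1466!) = 40

Legendre's formula: v_p(n!) = Σ_{k ≥ 1} ⌊n / p^k⌋. For p = 37, n = 1466, the terms are:
  ⌊1466/37^1⌋ = ⌊1466/37⌋ = 39
  ⌊1466/37^2⌋ = ⌊1466/1369⌋ = 1
(the next term ⌊1466/37^3⌋ = 0, terminating the sum). Summing: v_37(1466!) = 39 + 1 = 40.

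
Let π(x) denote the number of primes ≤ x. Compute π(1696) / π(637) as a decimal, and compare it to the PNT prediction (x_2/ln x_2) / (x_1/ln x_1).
π(1696)/π(637) = 264/115 ≈ 2.2957;  PNT prediction ≈ 2.3119.

π(637) = 115 and π(1696) = 264, so π(1696)/π(637) ≈ 2.2957. The PNT-predicted ratio is (1696/ln(1696)) / (637/ln(637)) ≈ 2.3119. The two agree to within a few percent, as expected.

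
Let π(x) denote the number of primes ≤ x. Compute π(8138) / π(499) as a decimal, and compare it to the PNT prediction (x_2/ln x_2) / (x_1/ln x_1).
π(8138)/π(499) = 1022/95 ≈ 10.7579;  PNT prediction ≈ 11.2523.

π(499) = 95 and π(8138) = 1022, so π(8138)/π(499) ≈ 10.7579. The PNT-predicted ratio is (8138/ln(8138)) / (499/ln(499)) ≈ 11.2523. The two agree to within a few percent, as expected.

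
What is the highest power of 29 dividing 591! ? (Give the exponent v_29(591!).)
v_29(591!) = 20

Legendre's formula: v_p(n!) = Σ_{k ≥ 1} ⌊n / p^k⌋. For p = 29, n = 591, the terms are:
  ⌊591/29^1⌋ = ⌊591/29⌋ = 20
(the next term ⌊591/29^2⌋ = 0, terminating the sum). Summing: v_29(591!) = 20 = 20.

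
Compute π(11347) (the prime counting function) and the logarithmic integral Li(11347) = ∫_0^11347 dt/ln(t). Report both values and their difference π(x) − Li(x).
π(11347) = 1370;  Li(11347) ≈ 1391.37;  π(x) − Li(x) ≈ -21.37.

Direct count of primes ≤ 11347 gives π(11347) = 1370. Numerical evaluation of the logarithmic integral gives Li(11347) ≈ 1391.37. The difference π(x) − Li(x) ≈ -21.37 is typically negative for small/moderate x (Li(x) overestimates), though Littlewood's theorem shows this sign changes infinitely often.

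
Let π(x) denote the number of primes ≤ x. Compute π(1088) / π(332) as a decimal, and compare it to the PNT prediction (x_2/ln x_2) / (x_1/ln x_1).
π(1088)/π(332) = 181/67 ≈ 2.7015;  PNT prediction ≈ 2.7208.

π(332) = 67 and π(1088) = 181, so π(1088)/π(332) ≈ 2.7015. The PNT-predicted ratio is (1088/ln(1088)) / (332/ln(332)) ≈ 2.7208. The two agree to within a few percent, as expected.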